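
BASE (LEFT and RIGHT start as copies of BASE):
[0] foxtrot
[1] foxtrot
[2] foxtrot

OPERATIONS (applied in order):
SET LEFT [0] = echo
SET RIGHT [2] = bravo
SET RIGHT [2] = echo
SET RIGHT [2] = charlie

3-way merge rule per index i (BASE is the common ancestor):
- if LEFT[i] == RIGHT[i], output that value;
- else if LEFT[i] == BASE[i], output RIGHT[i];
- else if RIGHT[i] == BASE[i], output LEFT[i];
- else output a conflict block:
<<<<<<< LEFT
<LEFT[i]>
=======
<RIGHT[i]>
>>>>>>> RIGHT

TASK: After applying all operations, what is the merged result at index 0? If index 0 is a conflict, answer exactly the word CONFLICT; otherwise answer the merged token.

Final LEFT:  [echo, foxtrot, foxtrot]
Final RIGHT: [foxtrot, foxtrot, charlie]
i=0: L=echo, R=foxtrot=BASE -> take LEFT -> echo
i=1: L=foxtrot R=foxtrot -> agree -> foxtrot
i=2: L=foxtrot=BASE, R=charlie -> take RIGHT -> charlie
Index 0 -> echo

Answer: echo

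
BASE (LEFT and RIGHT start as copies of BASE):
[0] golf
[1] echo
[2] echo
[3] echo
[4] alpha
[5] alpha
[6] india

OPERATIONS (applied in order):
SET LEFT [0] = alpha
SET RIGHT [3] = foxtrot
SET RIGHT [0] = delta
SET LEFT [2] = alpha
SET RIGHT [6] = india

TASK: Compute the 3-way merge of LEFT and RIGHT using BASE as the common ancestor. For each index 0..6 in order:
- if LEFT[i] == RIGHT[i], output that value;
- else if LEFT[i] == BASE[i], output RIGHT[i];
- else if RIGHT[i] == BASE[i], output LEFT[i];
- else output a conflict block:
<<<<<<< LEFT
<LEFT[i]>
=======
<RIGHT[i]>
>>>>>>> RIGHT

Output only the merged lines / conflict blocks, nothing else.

Answer: <<<<<<< LEFT
alpha
=======
delta
>>>>>>> RIGHT
echo
alpha
foxtrot
alpha
alpha
india

Derivation:
Final LEFT:  [alpha, echo, alpha, echo, alpha, alpha, india]
Final RIGHT: [delta, echo, echo, foxtrot, alpha, alpha, india]
i=0: BASE=golf L=alpha R=delta all differ -> CONFLICT
i=1: L=echo R=echo -> agree -> echo
i=2: L=alpha, R=echo=BASE -> take LEFT -> alpha
i=3: L=echo=BASE, R=foxtrot -> take RIGHT -> foxtrot
i=4: L=alpha R=alpha -> agree -> alpha
i=5: L=alpha R=alpha -> agree -> alpha
i=6: L=india R=india -> agree -> india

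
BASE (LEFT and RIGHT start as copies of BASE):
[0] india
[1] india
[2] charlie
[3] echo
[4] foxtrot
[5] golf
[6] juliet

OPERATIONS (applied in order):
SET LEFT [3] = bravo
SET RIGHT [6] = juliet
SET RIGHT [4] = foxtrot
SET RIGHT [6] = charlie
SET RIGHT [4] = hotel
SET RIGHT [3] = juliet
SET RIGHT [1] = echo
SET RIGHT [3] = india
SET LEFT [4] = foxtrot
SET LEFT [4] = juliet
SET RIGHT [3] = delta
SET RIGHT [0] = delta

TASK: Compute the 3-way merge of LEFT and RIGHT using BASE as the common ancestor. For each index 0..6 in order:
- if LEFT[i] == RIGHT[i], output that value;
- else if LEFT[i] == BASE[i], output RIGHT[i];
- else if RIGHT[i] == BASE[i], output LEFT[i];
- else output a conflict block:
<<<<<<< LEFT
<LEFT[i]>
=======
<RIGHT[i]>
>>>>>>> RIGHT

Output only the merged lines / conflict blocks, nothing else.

Final LEFT:  [india, india, charlie, bravo, juliet, golf, juliet]
Final RIGHT: [delta, echo, charlie, delta, hotel, golf, charlie]
i=0: L=india=BASE, R=delta -> take RIGHT -> delta
i=1: L=india=BASE, R=echo -> take RIGHT -> echo
i=2: L=charlie R=charlie -> agree -> charlie
i=3: BASE=echo L=bravo R=delta all differ -> CONFLICT
i=4: BASE=foxtrot L=juliet R=hotel all differ -> CONFLICT
i=5: L=golf R=golf -> agree -> golf
i=6: L=juliet=BASE, R=charlie -> take RIGHT -> charlie

Answer: delta
echo
charlie
<<<<<<< LEFT
bravo
=======
delta
>>>>>>> RIGHT
<<<<<<< LEFT
juliet
=======
hotel
>>>>>>> RIGHT
golf
charlie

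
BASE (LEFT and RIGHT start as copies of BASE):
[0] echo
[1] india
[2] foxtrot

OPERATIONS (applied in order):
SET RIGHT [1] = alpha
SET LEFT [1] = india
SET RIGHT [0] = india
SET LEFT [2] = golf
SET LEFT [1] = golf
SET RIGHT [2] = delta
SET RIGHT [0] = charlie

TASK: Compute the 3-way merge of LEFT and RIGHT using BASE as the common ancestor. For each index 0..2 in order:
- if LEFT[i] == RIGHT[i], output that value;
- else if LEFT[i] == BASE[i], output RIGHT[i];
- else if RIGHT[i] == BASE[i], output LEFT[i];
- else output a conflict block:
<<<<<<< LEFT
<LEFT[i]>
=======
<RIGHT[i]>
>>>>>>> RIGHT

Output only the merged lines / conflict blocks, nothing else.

Final LEFT:  [echo, golf, golf]
Final RIGHT: [charlie, alpha, delta]
i=0: L=echo=BASE, R=charlie -> take RIGHT -> charlie
i=1: BASE=india L=golf R=alpha all differ -> CONFLICT
i=2: BASE=foxtrot L=golf R=delta all differ -> CONFLICT

Answer: charlie
<<<<<<< LEFT
golf
=======
alpha
>>>>>>> RIGHT
<<<<<<< LEFT
golf
=======
delta
>>>>>>> RIGHT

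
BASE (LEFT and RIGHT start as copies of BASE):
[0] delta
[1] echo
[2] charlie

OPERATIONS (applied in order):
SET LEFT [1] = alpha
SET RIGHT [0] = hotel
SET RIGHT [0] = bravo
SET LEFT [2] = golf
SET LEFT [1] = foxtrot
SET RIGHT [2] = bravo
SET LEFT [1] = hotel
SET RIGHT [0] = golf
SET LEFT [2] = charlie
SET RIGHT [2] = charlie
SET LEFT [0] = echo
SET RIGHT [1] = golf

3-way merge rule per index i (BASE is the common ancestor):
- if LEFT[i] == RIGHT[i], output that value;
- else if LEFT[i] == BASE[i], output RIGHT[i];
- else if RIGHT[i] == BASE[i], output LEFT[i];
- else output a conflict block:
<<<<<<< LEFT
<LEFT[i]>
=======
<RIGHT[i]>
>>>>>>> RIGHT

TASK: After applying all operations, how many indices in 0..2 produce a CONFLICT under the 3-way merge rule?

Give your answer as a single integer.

Final LEFT:  [echo, hotel, charlie]
Final RIGHT: [golf, golf, charlie]
i=0: BASE=delta L=echo R=golf all differ -> CONFLICT
i=1: BASE=echo L=hotel R=golf all differ -> CONFLICT
i=2: L=charlie R=charlie -> agree -> charlie
Conflict count: 2

Answer: 2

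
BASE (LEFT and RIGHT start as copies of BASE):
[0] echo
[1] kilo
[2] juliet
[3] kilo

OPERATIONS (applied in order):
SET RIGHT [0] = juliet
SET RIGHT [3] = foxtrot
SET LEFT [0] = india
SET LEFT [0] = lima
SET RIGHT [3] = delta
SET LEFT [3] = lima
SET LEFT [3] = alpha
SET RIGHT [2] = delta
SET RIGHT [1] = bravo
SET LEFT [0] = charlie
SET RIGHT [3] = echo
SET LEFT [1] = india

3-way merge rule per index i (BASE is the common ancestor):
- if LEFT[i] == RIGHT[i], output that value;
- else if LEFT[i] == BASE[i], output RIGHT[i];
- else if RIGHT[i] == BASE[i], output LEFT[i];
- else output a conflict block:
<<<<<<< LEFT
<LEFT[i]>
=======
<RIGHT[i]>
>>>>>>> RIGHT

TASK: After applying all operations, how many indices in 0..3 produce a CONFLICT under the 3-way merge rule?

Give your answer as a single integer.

Answer: 3

Derivation:
Final LEFT:  [charlie, india, juliet, alpha]
Final RIGHT: [juliet, bravo, delta, echo]
i=0: BASE=echo L=charlie R=juliet all differ -> CONFLICT
i=1: BASE=kilo L=india R=bravo all differ -> CONFLICT
i=2: L=juliet=BASE, R=delta -> take RIGHT -> delta
i=3: BASE=kilo L=alpha R=echo all differ -> CONFLICT
Conflict count: 3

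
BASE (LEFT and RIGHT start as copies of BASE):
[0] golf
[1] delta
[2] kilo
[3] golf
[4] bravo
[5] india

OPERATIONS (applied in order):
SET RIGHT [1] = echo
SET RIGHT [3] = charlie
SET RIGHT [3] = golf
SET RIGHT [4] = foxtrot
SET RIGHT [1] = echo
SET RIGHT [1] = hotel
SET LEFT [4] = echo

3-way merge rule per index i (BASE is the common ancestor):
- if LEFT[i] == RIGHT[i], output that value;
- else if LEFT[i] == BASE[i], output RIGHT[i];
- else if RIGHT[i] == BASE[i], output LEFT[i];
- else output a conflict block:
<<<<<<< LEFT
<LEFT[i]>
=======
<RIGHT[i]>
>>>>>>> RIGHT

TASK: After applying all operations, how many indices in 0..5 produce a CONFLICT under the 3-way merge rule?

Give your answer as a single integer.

Answer: 1

Derivation:
Final LEFT:  [golf, delta, kilo, golf, echo, india]
Final RIGHT: [golf, hotel, kilo, golf, foxtrot, india]
i=0: L=golf R=golf -> agree -> golf
i=1: L=delta=BASE, R=hotel -> take RIGHT -> hotel
i=2: L=kilo R=kilo -> agree -> kilo
i=3: L=golf R=golf -> agree -> golf
i=4: BASE=bravo L=echo R=foxtrot all differ -> CONFLICT
i=5: L=india R=india -> agree -> india
Conflict count: 1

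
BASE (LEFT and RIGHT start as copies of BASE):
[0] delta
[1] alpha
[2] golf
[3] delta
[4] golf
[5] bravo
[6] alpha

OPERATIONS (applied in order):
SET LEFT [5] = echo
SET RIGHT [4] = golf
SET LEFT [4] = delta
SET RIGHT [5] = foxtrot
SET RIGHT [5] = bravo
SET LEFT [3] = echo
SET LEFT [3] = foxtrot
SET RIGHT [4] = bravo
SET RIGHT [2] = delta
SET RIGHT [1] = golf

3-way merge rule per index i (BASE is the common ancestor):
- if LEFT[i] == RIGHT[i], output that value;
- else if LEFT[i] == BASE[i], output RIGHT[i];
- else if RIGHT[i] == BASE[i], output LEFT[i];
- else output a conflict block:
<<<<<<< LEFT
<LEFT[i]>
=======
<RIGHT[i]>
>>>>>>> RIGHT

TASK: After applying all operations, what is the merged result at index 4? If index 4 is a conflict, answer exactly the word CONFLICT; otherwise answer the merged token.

Answer: CONFLICT

Derivation:
Final LEFT:  [delta, alpha, golf, foxtrot, delta, echo, alpha]
Final RIGHT: [delta, golf, delta, delta, bravo, bravo, alpha]
i=0: L=delta R=delta -> agree -> delta
i=1: L=alpha=BASE, R=golf -> take RIGHT -> golf
i=2: L=golf=BASE, R=delta -> take RIGHT -> delta
i=3: L=foxtrot, R=delta=BASE -> take LEFT -> foxtrot
i=4: BASE=golf L=delta R=bravo all differ -> CONFLICT
i=5: L=echo, R=bravo=BASE -> take LEFT -> echo
i=6: L=alpha R=alpha -> agree -> alpha
Index 4 -> CONFLICT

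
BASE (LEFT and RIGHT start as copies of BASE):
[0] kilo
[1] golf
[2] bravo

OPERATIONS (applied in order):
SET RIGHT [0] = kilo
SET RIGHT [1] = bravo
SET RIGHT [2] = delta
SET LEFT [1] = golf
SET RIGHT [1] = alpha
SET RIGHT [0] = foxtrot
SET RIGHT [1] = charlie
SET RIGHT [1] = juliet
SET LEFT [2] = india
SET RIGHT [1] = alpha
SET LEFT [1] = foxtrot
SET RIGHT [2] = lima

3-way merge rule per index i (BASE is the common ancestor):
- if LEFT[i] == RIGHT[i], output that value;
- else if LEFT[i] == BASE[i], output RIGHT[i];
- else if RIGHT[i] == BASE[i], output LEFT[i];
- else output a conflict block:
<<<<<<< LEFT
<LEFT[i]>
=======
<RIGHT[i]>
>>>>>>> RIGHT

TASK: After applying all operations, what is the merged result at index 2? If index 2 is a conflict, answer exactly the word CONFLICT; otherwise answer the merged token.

Answer: CONFLICT

Derivation:
Final LEFT:  [kilo, foxtrot, india]
Final RIGHT: [foxtrot, alpha, lima]
i=0: L=kilo=BASE, R=foxtrot -> take RIGHT -> foxtrot
i=1: BASE=golf L=foxtrot R=alpha all differ -> CONFLICT
i=2: BASE=bravo L=india R=lima all differ -> CONFLICT
Index 2 -> CONFLICT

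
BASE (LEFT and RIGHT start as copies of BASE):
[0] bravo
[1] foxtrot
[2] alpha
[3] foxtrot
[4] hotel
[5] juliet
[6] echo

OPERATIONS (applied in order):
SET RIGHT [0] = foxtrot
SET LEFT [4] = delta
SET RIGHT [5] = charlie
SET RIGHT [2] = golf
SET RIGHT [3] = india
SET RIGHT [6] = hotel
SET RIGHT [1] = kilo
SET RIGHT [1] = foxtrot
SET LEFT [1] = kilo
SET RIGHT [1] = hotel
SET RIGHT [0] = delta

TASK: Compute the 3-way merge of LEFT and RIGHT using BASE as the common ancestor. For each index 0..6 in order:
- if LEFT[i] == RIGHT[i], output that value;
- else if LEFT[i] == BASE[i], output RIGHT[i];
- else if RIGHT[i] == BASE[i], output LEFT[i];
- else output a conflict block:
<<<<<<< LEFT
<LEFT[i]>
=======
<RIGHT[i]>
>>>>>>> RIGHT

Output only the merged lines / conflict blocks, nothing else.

Answer: delta
<<<<<<< LEFT
kilo
=======
hotel
>>>>>>> RIGHT
golf
india
delta
charlie
hotel

Derivation:
Final LEFT:  [bravo, kilo, alpha, foxtrot, delta, juliet, echo]
Final RIGHT: [delta, hotel, golf, india, hotel, charlie, hotel]
i=0: L=bravo=BASE, R=delta -> take RIGHT -> delta
i=1: BASE=foxtrot L=kilo R=hotel all differ -> CONFLICT
i=2: L=alpha=BASE, R=golf -> take RIGHT -> golf
i=3: L=foxtrot=BASE, R=india -> take RIGHT -> india
i=4: L=delta, R=hotel=BASE -> take LEFT -> delta
i=5: L=juliet=BASE, R=charlie -> take RIGHT -> charlie
i=6: L=echo=BASE, R=hotel -> take RIGHT -> hotel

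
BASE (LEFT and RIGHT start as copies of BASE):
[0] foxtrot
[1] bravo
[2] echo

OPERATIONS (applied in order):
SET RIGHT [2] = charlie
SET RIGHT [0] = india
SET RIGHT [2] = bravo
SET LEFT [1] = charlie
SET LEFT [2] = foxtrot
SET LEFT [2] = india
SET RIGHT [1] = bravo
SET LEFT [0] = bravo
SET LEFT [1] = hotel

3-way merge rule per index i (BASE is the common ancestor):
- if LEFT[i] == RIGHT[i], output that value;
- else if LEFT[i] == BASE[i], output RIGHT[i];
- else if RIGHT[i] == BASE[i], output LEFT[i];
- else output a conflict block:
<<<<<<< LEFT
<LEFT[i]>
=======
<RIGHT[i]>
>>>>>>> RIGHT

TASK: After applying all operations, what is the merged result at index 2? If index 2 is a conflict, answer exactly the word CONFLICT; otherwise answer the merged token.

Final LEFT:  [bravo, hotel, india]
Final RIGHT: [india, bravo, bravo]
i=0: BASE=foxtrot L=bravo R=india all differ -> CONFLICT
i=1: L=hotel, R=bravo=BASE -> take LEFT -> hotel
i=2: BASE=echo L=india R=bravo all differ -> CONFLICT
Index 2 -> CONFLICT

Answer: CONFLICT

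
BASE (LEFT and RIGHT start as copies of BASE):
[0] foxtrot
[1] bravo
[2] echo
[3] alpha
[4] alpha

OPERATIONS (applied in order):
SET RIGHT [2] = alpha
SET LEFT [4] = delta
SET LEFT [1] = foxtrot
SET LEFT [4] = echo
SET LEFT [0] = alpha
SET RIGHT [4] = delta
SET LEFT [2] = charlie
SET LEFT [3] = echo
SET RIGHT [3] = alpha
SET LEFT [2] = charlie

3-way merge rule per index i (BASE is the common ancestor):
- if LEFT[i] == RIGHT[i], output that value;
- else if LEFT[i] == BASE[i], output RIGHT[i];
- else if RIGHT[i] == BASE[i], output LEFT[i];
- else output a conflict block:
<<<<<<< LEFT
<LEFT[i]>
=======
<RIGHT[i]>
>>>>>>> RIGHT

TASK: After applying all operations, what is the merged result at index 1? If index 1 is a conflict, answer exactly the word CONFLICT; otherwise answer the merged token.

Answer: foxtrot

Derivation:
Final LEFT:  [alpha, foxtrot, charlie, echo, echo]
Final RIGHT: [foxtrot, bravo, alpha, alpha, delta]
i=0: L=alpha, R=foxtrot=BASE -> take LEFT -> alpha
i=1: L=foxtrot, R=bravo=BASE -> take LEFT -> foxtrot
i=2: BASE=echo L=charlie R=alpha all differ -> CONFLICT
i=3: L=echo, R=alpha=BASE -> take LEFT -> echo
i=4: BASE=alpha L=echo R=delta all differ -> CONFLICT
Index 1 -> foxtrot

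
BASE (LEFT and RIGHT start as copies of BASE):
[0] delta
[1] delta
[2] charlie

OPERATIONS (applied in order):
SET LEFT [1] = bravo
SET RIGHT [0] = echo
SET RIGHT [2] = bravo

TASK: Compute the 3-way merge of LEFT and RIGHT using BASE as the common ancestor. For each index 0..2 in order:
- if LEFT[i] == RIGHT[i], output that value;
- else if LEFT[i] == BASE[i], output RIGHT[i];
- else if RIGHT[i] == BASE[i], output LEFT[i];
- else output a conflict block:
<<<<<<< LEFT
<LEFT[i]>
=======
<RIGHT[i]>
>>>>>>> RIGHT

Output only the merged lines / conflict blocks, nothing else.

Answer: echo
bravo
bravo

Derivation:
Final LEFT:  [delta, bravo, charlie]
Final RIGHT: [echo, delta, bravo]
i=0: L=delta=BASE, R=echo -> take RIGHT -> echo
i=1: L=bravo, R=delta=BASE -> take LEFT -> bravo
i=2: L=charlie=BASE, R=bravo -> take RIGHT -> bravo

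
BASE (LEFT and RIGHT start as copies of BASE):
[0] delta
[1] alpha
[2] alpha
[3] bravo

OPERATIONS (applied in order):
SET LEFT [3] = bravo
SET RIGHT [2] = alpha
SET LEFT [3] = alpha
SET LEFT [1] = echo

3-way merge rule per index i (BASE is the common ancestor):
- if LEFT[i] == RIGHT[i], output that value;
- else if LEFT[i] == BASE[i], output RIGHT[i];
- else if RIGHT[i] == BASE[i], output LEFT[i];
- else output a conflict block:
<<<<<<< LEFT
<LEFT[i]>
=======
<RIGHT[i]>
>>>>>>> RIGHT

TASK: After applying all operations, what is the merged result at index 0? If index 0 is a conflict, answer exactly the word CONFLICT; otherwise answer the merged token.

Answer: delta

Derivation:
Final LEFT:  [delta, echo, alpha, alpha]
Final RIGHT: [delta, alpha, alpha, bravo]
i=0: L=delta R=delta -> agree -> delta
i=1: L=echo, R=alpha=BASE -> take LEFT -> echo
i=2: L=alpha R=alpha -> agree -> alpha
i=3: L=alpha, R=bravo=BASE -> take LEFT -> alpha
Index 0 -> delta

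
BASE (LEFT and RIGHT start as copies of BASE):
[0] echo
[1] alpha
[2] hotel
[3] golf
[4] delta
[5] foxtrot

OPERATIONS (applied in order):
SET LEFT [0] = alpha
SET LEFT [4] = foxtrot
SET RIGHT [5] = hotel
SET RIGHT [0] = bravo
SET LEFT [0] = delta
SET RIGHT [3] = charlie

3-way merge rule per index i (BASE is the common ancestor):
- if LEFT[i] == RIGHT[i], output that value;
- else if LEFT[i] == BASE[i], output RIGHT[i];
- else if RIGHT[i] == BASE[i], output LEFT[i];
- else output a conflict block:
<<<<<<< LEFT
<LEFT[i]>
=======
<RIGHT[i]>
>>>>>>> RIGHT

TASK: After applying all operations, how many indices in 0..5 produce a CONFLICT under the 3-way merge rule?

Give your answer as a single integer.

Answer: 1

Derivation:
Final LEFT:  [delta, alpha, hotel, golf, foxtrot, foxtrot]
Final RIGHT: [bravo, alpha, hotel, charlie, delta, hotel]
i=0: BASE=echo L=delta R=bravo all differ -> CONFLICT
i=1: L=alpha R=alpha -> agree -> alpha
i=2: L=hotel R=hotel -> agree -> hotel
i=3: L=golf=BASE, R=charlie -> take RIGHT -> charlie
i=4: L=foxtrot, R=delta=BASE -> take LEFT -> foxtrot
i=5: L=foxtrot=BASE, R=hotel -> take RIGHT -> hotel
Conflict count: 1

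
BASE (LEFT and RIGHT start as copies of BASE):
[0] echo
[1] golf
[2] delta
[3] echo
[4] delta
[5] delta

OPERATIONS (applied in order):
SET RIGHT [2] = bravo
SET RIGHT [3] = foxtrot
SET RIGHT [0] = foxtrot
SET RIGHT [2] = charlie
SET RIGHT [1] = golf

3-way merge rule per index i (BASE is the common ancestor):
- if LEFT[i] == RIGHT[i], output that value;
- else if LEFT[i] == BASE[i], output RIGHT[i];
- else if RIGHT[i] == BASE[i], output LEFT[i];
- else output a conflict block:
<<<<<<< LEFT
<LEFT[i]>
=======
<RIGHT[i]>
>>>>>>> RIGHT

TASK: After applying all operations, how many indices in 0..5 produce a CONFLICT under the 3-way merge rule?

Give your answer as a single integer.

Final LEFT:  [echo, golf, delta, echo, delta, delta]
Final RIGHT: [foxtrot, golf, charlie, foxtrot, delta, delta]
i=0: L=echo=BASE, R=foxtrot -> take RIGHT -> foxtrot
i=1: L=golf R=golf -> agree -> golf
i=2: L=delta=BASE, R=charlie -> take RIGHT -> charlie
i=3: L=echo=BASE, R=foxtrot -> take RIGHT -> foxtrot
i=4: L=delta R=delta -> agree -> delta
i=5: L=delta R=delta -> agree -> delta
Conflict count: 0

Answer: 0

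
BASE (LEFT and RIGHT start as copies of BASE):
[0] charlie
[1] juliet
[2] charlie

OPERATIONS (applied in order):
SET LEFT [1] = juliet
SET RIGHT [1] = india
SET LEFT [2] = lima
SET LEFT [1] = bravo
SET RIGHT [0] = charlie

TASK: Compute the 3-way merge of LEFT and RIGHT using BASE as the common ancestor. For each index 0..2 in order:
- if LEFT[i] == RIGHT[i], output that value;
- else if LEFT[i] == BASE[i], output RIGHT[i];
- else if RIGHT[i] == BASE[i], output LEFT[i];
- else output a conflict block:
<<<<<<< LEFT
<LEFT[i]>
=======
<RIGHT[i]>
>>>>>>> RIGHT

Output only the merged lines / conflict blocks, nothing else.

Answer: charlie
<<<<<<< LEFT
bravo
=======
india
>>>>>>> RIGHT
lima

Derivation:
Final LEFT:  [charlie, bravo, lima]
Final RIGHT: [charlie, india, charlie]
i=0: L=charlie R=charlie -> agree -> charlie
i=1: BASE=juliet L=bravo R=india all differ -> CONFLICT
i=2: L=lima, R=charlie=BASE -> take LEFT -> lima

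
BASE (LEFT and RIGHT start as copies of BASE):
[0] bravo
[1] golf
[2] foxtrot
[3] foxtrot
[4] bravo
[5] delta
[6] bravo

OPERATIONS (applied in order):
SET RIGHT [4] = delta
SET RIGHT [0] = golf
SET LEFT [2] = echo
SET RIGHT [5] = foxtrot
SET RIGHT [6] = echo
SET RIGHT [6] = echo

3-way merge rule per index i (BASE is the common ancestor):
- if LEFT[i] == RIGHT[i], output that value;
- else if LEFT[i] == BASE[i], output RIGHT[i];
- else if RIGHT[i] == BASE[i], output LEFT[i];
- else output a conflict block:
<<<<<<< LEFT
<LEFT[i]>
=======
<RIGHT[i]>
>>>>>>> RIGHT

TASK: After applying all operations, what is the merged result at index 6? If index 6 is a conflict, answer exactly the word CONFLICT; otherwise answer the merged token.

Answer: echo

Derivation:
Final LEFT:  [bravo, golf, echo, foxtrot, bravo, delta, bravo]
Final RIGHT: [golf, golf, foxtrot, foxtrot, delta, foxtrot, echo]
i=0: L=bravo=BASE, R=golf -> take RIGHT -> golf
i=1: L=golf R=golf -> agree -> golf
i=2: L=echo, R=foxtrot=BASE -> take LEFT -> echo
i=3: L=foxtrot R=foxtrot -> agree -> foxtrot
i=4: L=bravo=BASE, R=delta -> take RIGHT -> delta
i=5: L=delta=BASE, R=foxtrot -> take RIGHT -> foxtrot
i=6: L=bravo=BASE, R=echo -> take RIGHT -> echo
Index 6 -> echo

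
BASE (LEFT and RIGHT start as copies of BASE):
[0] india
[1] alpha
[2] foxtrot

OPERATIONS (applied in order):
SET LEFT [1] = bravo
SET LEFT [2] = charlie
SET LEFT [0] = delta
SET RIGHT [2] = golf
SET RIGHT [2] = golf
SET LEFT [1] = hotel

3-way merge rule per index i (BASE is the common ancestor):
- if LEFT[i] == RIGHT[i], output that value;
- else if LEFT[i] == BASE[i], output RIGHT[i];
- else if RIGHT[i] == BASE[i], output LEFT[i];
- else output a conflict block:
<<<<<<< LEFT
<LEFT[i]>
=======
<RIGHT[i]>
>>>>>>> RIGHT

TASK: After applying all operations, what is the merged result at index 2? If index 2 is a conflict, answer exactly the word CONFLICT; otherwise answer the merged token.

Final LEFT:  [delta, hotel, charlie]
Final RIGHT: [india, alpha, golf]
i=0: L=delta, R=india=BASE -> take LEFT -> delta
i=1: L=hotel, R=alpha=BASE -> take LEFT -> hotel
i=2: BASE=foxtrot L=charlie R=golf all differ -> CONFLICT
Index 2 -> CONFLICT

Answer: CONFLICT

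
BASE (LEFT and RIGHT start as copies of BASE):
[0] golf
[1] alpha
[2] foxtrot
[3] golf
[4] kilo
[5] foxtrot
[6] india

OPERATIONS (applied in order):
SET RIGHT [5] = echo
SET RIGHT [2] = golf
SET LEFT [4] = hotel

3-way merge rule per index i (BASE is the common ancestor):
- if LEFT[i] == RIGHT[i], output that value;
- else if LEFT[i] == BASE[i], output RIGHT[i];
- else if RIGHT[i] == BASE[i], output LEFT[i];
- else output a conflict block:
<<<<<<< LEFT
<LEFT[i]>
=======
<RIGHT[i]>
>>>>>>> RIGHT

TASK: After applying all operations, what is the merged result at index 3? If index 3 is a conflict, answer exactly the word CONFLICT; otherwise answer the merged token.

Answer: golf

Derivation:
Final LEFT:  [golf, alpha, foxtrot, golf, hotel, foxtrot, india]
Final RIGHT: [golf, alpha, golf, golf, kilo, echo, india]
i=0: L=golf R=golf -> agree -> golf
i=1: L=alpha R=alpha -> agree -> alpha
i=2: L=foxtrot=BASE, R=golf -> take RIGHT -> golf
i=3: L=golf R=golf -> agree -> golf
i=4: L=hotel, R=kilo=BASE -> take LEFT -> hotel
i=5: L=foxtrot=BASE, R=echo -> take RIGHT -> echo
i=6: L=india R=india -> agree -> india
Index 3 -> golf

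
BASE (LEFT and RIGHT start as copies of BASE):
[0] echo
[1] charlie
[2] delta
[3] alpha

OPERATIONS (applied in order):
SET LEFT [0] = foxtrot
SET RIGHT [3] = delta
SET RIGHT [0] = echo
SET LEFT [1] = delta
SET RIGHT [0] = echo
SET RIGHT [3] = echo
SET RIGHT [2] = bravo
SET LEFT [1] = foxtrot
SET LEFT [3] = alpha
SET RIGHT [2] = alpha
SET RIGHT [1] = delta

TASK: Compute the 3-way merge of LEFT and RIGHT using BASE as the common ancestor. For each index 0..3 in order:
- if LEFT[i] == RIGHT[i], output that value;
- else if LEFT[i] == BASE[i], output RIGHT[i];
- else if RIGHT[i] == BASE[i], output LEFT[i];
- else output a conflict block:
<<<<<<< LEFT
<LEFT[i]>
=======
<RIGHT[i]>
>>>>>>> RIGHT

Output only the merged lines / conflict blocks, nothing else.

Answer: foxtrot
<<<<<<< LEFT
foxtrot
=======
delta
>>>>>>> RIGHT
alpha
echo

Derivation:
Final LEFT:  [foxtrot, foxtrot, delta, alpha]
Final RIGHT: [echo, delta, alpha, echo]
i=0: L=foxtrot, R=echo=BASE -> take LEFT -> foxtrot
i=1: BASE=charlie L=foxtrot R=delta all differ -> CONFLICT
i=2: L=delta=BASE, R=alpha -> take RIGHT -> alpha
i=3: L=alpha=BASE, R=echo -> take RIGHT -> echo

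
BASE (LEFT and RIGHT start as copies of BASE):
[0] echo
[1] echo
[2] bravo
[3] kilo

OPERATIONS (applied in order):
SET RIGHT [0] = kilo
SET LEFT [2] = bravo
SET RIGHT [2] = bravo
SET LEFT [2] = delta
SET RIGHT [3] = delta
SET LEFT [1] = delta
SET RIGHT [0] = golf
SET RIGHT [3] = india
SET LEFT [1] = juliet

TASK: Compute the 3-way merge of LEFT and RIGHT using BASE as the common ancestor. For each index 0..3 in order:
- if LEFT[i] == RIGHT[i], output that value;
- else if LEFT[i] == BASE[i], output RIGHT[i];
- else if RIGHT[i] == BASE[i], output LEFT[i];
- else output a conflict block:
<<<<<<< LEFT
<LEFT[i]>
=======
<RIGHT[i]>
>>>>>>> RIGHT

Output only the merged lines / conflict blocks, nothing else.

Answer: golf
juliet
delta
india

Derivation:
Final LEFT:  [echo, juliet, delta, kilo]
Final RIGHT: [golf, echo, bravo, india]
i=0: L=echo=BASE, R=golf -> take RIGHT -> golf
i=1: L=juliet, R=echo=BASE -> take LEFT -> juliet
i=2: L=delta, R=bravo=BASE -> take LEFT -> delta
i=3: L=kilo=BASE, R=india -> take RIGHT -> india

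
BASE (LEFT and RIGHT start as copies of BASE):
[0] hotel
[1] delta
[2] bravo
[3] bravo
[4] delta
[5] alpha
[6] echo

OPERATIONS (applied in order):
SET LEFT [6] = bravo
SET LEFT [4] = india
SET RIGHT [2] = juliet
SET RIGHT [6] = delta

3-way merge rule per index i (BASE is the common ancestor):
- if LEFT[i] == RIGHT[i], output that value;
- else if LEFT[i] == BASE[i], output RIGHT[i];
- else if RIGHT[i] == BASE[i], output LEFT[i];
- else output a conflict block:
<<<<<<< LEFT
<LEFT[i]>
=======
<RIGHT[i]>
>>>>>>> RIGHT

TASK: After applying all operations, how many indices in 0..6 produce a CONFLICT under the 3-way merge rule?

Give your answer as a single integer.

Final LEFT:  [hotel, delta, bravo, bravo, india, alpha, bravo]
Final RIGHT: [hotel, delta, juliet, bravo, delta, alpha, delta]
i=0: L=hotel R=hotel -> agree -> hotel
i=1: L=delta R=delta -> agree -> delta
i=2: L=bravo=BASE, R=juliet -> take RIGHT -> juliet
i=3: L=bravo R=bravo -> agree -> bravo
i=4: L=india, R=delta=BASE -> take LEFT -> india
i=5: L=alpha R=alpha -> agree -> alpha
i=6: BASE=echo L=bravo R=delta all differ -> CONFLICT
Conflict count: 1

Answer: 1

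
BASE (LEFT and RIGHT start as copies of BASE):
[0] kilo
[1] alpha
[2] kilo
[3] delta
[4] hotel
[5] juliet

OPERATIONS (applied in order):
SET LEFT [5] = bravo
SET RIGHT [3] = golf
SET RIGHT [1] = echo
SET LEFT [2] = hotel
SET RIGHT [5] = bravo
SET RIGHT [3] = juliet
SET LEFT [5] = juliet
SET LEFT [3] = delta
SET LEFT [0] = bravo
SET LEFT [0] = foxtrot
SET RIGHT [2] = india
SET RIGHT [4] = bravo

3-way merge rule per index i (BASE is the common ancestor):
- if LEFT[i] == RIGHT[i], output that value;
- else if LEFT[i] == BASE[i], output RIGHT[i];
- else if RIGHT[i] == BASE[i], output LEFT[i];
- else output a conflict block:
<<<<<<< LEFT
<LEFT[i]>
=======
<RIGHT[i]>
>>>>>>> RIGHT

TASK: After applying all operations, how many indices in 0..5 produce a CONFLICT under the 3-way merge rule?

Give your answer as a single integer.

Answer: 1

Derivation:
Final LEFT:  [foxtrot, alpha, hotel, delta, hotel, juliet]
Final RIGHT: [kilo, echo, india, juliet, bravo, bravo]
i=0: L=foxtrot, R=kilo=BASE -> take LEFT -> foxtrot
i=1: L=alpha=BASE, R=echo -> take RIGHT -> echo
i=2: BASE=kilo L=hotel R=india all differ -> CONFLICT
i=3: L=delta=BASE, R=juliet -> take RIGHT -> juliet
i=4: L=hotel=BASE, R=bravo -> take RIGHT -> bravo
i=5: L=juliet=BASE, R=bravo -> take RIGHT -> bravo
Conflict count: 1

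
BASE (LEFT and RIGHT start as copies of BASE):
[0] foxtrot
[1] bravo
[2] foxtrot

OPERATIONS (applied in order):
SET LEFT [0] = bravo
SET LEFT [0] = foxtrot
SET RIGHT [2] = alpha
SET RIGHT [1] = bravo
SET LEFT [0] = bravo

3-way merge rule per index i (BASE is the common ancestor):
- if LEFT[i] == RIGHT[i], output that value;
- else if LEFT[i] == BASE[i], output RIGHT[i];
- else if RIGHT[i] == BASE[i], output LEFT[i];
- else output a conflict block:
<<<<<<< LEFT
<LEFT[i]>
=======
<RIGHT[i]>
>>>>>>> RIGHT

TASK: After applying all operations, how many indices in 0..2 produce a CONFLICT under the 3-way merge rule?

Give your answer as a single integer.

Answer: 0

Derivation:
Final LEFT:  [bravo, bravo, foxtrot]
Final RIGHT: [foxtrot, bravo, alpha]
i=0: L=bravo, R=foxtrot=BASE -> take LEFT -> bravo
i=1: L=bravo R=bravo -> agree -> bravo
i=2: L=foxtrot=BASE, R=alpha -> take RIGHT -> alpha
Conflict count: 0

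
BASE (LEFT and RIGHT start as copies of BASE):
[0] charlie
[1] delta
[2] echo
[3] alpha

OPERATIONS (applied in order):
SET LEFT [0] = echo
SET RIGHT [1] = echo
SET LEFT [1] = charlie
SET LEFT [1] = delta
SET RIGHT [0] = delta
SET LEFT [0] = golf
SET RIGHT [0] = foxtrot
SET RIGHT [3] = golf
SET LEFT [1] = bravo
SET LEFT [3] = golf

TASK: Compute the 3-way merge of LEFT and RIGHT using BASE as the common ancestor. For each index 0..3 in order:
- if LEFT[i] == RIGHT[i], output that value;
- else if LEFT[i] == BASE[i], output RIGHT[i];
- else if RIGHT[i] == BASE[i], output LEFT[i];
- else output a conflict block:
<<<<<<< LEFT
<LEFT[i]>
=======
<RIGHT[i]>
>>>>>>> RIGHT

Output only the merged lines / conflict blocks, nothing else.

Answer: <<<<<<< LEFT
golf
=======
foxtrot
>>>>>>> RIGHT
<<<<<<< LEFT
bravo
=======
echo
>>>>>>> RIGHT
echo
golf

Derivation:
Final LEFT:  [golf, bravo, echo, golf]
Final RIGHT: [foxtrot, echo, echo, golf]
i=0: BASE=charlie L=golf R=foxtrot all differ -> CONFLICT
i=1: BASE=delta L=bravo R=echo all differ -> CONFLICT
i=2: L=echo R=echo -> agree -> echo
i=3: L=golf R=golf -> agree -> golf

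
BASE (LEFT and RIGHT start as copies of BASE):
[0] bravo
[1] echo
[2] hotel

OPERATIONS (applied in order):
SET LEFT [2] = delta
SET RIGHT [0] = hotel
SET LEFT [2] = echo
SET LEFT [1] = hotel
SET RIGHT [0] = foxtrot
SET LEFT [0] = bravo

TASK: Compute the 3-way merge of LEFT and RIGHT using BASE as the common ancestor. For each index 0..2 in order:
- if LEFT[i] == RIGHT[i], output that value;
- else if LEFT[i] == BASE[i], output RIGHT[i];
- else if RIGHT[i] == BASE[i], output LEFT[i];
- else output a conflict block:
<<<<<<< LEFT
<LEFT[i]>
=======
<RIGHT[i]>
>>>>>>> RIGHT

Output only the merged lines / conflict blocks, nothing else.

Final LEFT:  [bravo, hotel, echo]
Final RIGHT: [foxtrot, echo, hotel]
i=0: L=bravo=BASE, R=foxtrot -> take RIGHT -> foxtrot
i=1: L=hotel, R=echo=BASE -> take LEFT -> hotel
i=2: L=echo, R=hotel=BASE -> take LEFT -> echo

Answer: foxtrot
hotel
echo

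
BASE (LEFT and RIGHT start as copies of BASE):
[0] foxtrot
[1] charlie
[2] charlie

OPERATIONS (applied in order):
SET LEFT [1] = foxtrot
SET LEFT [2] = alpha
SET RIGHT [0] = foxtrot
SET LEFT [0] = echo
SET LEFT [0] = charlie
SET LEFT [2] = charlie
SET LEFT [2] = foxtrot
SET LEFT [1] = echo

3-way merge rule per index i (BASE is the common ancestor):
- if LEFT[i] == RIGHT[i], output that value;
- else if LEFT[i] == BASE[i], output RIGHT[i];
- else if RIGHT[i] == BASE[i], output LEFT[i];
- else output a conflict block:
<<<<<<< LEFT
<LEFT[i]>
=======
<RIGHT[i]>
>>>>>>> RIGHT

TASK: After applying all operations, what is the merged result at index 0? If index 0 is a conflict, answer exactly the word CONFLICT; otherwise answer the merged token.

Final LEFT:  [charlie, echo, foxtrot]
Final RIGHT: [foxtrot, charlie, charlie]
i=0: L=charlie, R=foxtrot=BASE -> take LEFT -> charlie
i=1: L=echo, R=charlie=BASE -> take LEFT -> echo
i=2: L=foxtrot, R=charlie=BASE -> take LEFT -> foxtrot
Index 0 -> charlie

Answer: charlie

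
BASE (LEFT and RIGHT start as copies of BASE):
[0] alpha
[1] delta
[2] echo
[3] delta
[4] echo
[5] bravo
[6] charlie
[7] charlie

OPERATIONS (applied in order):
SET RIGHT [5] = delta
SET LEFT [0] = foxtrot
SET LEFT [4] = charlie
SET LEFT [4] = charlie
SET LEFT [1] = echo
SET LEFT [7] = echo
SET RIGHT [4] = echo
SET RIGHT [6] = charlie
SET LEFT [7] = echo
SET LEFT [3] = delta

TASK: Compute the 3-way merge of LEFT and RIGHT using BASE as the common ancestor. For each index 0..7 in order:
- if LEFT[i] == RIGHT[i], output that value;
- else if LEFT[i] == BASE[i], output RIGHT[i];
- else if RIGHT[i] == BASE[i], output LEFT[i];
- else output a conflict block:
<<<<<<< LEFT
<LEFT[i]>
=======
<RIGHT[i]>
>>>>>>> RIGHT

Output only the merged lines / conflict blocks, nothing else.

Final LEFT:  [foxtrot, echo, echo, delta, charlie, bravo, charlie, echo]
Final RIGHT: [alpha, delta, echo, delta, echo, delta, charlie, charlie]
i=0: L=foxtrot, R=alpha=BASE -> take LEFT -> foxtrot
i=1: L=echo, R=delta=BASE -> take LEFT -> echo
i=2: L=echo R=echo -> agree -> echo
i=3: L=delta R=delta -> agree -> delta
i=4: L=charlie, R=echo=BASE -> take LEFT -> charlie
i=5: L=bravo=BASE, R=delta -> take RIGHT -> delta
i=6: L=charlie R=charlie -> agree -> charlie
i=7: L=echo, R=charlie=BASE -> take LEFT -> echo

Answer: foxtrot
echo
echo
delta
charlie
delta
charlie
echo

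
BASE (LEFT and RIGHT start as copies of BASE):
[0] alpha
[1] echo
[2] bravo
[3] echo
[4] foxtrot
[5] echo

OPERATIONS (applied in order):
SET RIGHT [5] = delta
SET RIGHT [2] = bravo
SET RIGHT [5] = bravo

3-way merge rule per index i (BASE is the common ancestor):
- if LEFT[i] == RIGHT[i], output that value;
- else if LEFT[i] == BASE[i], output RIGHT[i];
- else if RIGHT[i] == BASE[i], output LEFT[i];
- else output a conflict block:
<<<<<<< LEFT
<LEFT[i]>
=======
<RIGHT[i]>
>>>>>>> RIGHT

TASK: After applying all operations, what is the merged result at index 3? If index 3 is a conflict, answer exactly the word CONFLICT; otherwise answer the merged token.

Final LEFT:  [alpha, echo, bravo, echo, foxtrot, echo]
Final RIGHT: [alpha, echo, bravo, echo, foxtrot, bravo]
i=0: L=alpha R=alpha -> agree -> alpha
i=1: L=echo R=echo -> agree -> echo
i=2: L=bravo R=bravo -> agree -> bravo
i=3: L=echo R=echo -> agree -> echo
i=4: L=foxtrot R=foxtrot -> agree -> foxtrot
i=5: L=echo=BASE, R=bravo -> take RIGHT -> bravo
Index 3 -> echo

Answer: echo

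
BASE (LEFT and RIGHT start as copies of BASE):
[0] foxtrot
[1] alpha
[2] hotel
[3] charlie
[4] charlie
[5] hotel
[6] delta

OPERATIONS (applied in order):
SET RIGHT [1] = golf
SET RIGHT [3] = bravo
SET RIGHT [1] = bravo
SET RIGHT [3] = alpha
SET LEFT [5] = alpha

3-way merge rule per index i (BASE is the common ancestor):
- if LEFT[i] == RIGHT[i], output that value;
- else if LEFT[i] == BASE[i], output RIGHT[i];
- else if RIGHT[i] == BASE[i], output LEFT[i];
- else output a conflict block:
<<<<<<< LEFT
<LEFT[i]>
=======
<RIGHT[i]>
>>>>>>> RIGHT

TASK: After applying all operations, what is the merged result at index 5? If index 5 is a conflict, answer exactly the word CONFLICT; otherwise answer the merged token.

Final LEFT:  [foxtrot, alpha, hotel, charlie, charlie, alpha, delta]
Final RIGHT: [foxtrot, bravo, hotel, alpha, charlie, hotel, delta]
i=0: L=foxtrot R=foxtrot -> agree -> foxtrot
i=1: L=alpha=BASE, R=bravo -> take RIGHT -> bravo
i=2: L=hotel R=hotel -> agree -> hotel
i=3: L=charlie=BASE, R=alpha -> take RIGHT -> alpha
i=4: L=charlie R=charlie -> agree -> charlie
i=5: L=alpha, R=hotel=BASE -> take LEFT -> alpha
i=6: L=delta R=delta -> agree -> delta
Index 5 -> alpha

Answer: alpha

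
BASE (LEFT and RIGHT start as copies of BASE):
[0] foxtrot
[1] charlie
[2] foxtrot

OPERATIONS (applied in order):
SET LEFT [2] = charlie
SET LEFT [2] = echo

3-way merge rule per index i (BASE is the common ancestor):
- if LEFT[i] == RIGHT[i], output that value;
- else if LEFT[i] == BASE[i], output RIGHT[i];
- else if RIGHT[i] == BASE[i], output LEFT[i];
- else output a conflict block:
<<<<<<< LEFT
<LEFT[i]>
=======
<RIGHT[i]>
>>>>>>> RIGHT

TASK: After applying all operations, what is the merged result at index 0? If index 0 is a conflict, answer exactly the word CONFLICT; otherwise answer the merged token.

Answer: foxtrot

Derivation:
Final LEFT:  [foxtrot, charlie, echo]
Final RIGHT: [foxtrot, charlie, foxtrot]
i=0: L=foxtrot R=foxtrot -> agree -> foxtrot
i=1: L=charlie R=charlie -> agree -> charlie
i=2: L=echo, R=foxtrot=BASE -> take LEFT -> echo
Index 0 -> foxtrot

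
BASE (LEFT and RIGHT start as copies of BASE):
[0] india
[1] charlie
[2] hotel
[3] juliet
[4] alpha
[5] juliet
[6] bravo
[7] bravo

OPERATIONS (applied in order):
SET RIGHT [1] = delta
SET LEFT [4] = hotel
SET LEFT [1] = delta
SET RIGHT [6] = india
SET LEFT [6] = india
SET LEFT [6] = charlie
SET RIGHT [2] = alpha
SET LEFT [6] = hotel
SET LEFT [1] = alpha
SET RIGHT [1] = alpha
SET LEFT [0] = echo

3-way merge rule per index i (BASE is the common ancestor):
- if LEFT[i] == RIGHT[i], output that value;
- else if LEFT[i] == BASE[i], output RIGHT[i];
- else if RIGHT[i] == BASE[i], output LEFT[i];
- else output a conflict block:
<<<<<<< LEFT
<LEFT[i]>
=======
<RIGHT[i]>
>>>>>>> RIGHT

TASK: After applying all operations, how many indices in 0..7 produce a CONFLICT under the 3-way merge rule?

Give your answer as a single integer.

Final LEFT:  [echo, alpha, hotel, juliet, hotel, juliet, hotel, bravo]
Final RIGHT: [india, alpha, alpha, juliet, alpha, juliet, india, bravo]
i=0: L=echo, R=india=BASE -> take LEFT -> echo
i=1: L=alpha R=alpha -> agree -> alpha
i=2: L=hotel=BASE, R=alpha -> take RIGHT -> alpha
i=3: L=juliet R=juliet -> agree -> juliet
i=4: L=hotel, R=alpha=BASE -> take LEFT -> hotel
i=5: L=juliet R=juliet -> agree -> juliet
i=6: BASE=bravo L=hotel R=india all differ -> CONFLICT
i=7: L=bravo R=bravo -> agree -> bravo
Conflict count: 1

Answer: 1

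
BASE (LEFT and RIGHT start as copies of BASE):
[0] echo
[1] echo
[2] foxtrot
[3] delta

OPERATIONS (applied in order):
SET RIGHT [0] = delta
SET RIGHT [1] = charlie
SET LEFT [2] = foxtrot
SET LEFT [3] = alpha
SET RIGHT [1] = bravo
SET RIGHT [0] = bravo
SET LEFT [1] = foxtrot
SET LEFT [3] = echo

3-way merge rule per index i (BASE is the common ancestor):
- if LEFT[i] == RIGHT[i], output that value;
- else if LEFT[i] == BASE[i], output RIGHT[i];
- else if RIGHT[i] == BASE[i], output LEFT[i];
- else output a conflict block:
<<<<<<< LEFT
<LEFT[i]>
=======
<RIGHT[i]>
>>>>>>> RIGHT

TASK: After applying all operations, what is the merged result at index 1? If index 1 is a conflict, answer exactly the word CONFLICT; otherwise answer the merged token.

Answer: CONFLICT

Derivation:
Final LEFT:  [echo, foxtrot, foxtrot, echo]
Final RIGHT: [bravo, bravo, foxtrot, delta]
i=0: L=echo=BASE, R=bravo -> take RIGHT -> bravo
i=1: BASE=echo L=foxtrot R=bravo all differ -> CONFLICT
i=2: L=foxtrot R=foxtrot -> agree -> foxtrot
i=3: L=echo, R=delta=BASE -> take LEFT -> echo
Index 1 -> CONFLICT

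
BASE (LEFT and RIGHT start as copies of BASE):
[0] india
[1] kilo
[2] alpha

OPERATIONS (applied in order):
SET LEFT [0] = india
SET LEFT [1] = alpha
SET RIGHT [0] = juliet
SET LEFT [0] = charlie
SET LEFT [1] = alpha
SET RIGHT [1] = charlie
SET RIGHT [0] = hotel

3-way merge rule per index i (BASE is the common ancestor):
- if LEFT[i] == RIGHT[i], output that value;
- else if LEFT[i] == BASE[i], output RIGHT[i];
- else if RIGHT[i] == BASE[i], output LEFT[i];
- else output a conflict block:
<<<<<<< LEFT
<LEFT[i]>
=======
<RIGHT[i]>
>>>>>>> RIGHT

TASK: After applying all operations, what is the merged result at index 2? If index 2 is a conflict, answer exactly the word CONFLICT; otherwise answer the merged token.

Final LEFT:  [charlie, alpha, alpha]
Final RIGHT: [hotel, charlie, alpha]
i=0: BASE=india L=charlie R=hotel all differ -> CONFLICT
i=1: BASE=kilo L=alpha R=charlie all differ -> CONFLICT
i=2: L=alpha R=alpha -> agree -> alpha
Index 2 -> alpha

Answer: alpha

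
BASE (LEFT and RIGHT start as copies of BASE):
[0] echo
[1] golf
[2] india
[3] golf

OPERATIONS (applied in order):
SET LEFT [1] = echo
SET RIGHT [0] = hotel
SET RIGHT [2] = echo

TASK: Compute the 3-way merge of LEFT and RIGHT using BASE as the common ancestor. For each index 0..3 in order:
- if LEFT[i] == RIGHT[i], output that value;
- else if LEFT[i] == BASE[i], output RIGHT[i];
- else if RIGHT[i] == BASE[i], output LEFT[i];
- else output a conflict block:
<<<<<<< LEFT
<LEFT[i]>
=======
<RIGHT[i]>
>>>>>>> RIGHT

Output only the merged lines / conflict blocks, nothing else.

Answer: hotel
echo
echo
golf

Derivation:
Final LEFT:  [echo, echo, india, golf]
Final RIGHT: [hotel, golf, echo, golf]
i=0: L=echo=BASE, R=hotel -> take RIGHT -> hotel
i=1: L=echo, R=golf=BASE -> take LEFT -> echo
i=2: L=india=BASE, R=echo -> take RIGHT -> echo
i=3: L=golf R=golf -> agree -> golf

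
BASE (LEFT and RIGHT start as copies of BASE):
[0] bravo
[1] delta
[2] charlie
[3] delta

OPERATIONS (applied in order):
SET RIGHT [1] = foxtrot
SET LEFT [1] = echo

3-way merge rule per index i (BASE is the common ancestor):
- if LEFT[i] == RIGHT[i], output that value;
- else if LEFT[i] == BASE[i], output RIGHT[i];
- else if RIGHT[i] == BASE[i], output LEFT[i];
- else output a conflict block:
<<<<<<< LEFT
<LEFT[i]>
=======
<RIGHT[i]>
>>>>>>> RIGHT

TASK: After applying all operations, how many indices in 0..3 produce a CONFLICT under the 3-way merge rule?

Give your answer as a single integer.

Final LEFT:  [bravo, echo, charlie, delta]
Final RIGHT: [bravo, foxtrot, charlie, delta]
i=0: L=bravo R=bravo -> agree -> bravo
i=1: BASE=delta L=echo R=foxtrot all differ -> CONFLICT
i=2: L=charlie R=charlie -> agree -> charlie
i=3: L=delta R=delta -> agree -> delta
Conflict count: 1

Answer: 1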